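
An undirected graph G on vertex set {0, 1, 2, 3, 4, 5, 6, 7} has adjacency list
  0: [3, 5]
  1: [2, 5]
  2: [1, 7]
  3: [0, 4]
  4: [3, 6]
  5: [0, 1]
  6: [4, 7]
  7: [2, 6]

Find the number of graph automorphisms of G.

16

Every vertex has degree 2 and the graph is connected, so G is the 8-cycle C_8. The automorphisms of the 8-cycle are exactly the symmetries of a regular 8-gon: the dihedral group D_8, |D_8| = 16.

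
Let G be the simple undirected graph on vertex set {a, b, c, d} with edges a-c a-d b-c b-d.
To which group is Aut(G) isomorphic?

G is 2-regular and bipartite on 2^2 = 4 vertices with girth 4; it is the hypercube graph Q_2. The symmetry group of the 2-cube is the hyperoctahedral group B_2 = Z_2 ≀ S_2, of order 2^2·2! = 8.

the dihedral group of order 8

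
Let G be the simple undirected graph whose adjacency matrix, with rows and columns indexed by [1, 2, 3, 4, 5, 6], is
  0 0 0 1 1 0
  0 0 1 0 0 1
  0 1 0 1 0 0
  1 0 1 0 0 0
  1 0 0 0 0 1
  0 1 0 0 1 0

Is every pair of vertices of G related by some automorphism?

Every vertex has degree 2 and the graph is connected, so G is the 6-cycle C_6. The automorphisms of the 6-cycle are exactly the symmetries of a regular 6-gon: the dihedral group D_6, |D_6| = 12. Under this action every vertex can be carried to every other, so G is vertex-transitive.

Yes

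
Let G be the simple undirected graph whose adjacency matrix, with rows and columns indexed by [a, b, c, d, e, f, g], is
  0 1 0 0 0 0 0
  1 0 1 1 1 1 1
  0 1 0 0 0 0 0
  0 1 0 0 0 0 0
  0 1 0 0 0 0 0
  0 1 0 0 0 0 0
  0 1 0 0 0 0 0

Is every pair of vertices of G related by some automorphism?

No

Vertex b is the only vertex of degree 6, so every automorphism fixes it; G is not vertex-transitive.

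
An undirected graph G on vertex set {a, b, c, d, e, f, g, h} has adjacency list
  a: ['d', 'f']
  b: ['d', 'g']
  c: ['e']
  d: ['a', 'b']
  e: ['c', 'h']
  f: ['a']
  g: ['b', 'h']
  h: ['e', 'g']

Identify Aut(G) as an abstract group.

The degree sequence is [2, 2, 1, 2, 2, 1, 2, 2]; the two degree-1 vertices c and f are the ends of a path, so G = P_8. A path has exactly one nontrivial symmetry — reversal — giving Aut(G) of order 2.

Z_2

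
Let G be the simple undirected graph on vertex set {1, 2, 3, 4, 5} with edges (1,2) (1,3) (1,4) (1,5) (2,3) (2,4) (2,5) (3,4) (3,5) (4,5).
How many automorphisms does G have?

120

All 5 vertices are pairwise adjacent: G = K_5. Every bijection on the vertex set is an automorphism of K_5; hence Aut(K_5) ≅ S_5, order 120.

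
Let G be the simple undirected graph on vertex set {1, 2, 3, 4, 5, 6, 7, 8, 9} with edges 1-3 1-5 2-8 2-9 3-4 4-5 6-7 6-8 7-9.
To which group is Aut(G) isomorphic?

G has two connected components, {2, 6, 7, 8, 9} and {1, 3, 4, 5}; each is 2-regular, so G = C_5 ⊔ C_4. No automorphism exchanges components of different sizes, hence Aut(G) is the direct product D_5 × D_4, order 80.

D_5 × D_4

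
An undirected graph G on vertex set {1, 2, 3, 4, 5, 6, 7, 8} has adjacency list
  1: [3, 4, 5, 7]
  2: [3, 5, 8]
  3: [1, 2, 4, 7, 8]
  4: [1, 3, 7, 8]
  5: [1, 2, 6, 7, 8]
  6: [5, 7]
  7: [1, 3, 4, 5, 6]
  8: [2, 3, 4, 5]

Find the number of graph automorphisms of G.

1

Degrees alone do not determine every vertex (e.g. 1 and 4 both have degree 4), but their neighbour-degree multisets differ: N(1) has degrees [4, 5, 5, 5] while N(4) has degrees [4, 4, 5, 5]. Repeating this refinement separates all vertices, so the only automorphism is the identity.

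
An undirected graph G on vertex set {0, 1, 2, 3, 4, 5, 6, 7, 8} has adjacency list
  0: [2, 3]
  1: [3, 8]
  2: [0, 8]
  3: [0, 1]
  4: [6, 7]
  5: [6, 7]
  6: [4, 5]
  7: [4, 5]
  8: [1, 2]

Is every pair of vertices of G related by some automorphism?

G has two connected components, {0, 1, 2, 3, 8} and {4, 5, 6, 7}; each is 2-regular, so G = C_5 ⊔ C_4. The orbit of 0 under Aut(G) is {0, 1, 2, 3, 8}, which does not contain 4, so G is not vertex-transitive.

No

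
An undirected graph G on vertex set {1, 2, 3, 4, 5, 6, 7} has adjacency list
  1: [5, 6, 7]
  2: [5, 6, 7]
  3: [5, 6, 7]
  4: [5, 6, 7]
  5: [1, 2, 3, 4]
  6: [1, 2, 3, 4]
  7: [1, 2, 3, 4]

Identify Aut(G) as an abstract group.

S_3 × S_4

The vertices split by degree into {5, 6, 7} (degree 4) and {1, 2, 3, 4} (degree 3); every edge runs between the two parts, so G is the complete bipartite graph K_{3,4}. Automorphisms preserve the bipartition setwise (since the parts differ in size) and act as S_3 × S_4 within it; |Aut| = 144.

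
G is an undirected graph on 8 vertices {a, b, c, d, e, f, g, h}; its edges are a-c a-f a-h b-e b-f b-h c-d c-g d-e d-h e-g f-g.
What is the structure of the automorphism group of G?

the hyperoctahedral group B_3

G is 3-regular and bipartite on 2^3 = 8 vertices with girth 4; it is the hypercube graph Q_3. The symmetry group of the 3-cube is the hyperoctahedral group B_3 = Z_2 ≀ S_3, of order 2^3·3! = 48.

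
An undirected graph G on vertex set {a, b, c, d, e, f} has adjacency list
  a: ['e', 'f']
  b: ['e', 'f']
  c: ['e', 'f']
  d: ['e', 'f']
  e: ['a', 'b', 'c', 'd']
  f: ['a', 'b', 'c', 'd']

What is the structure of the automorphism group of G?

The vertices split by degree into {e, f} (degree 4) and {a, b, c, d} (degree 2); every edge runs between the two parts, so G is the complete bipartite graph K_{2,4}. The parts have unequal sizes, so no automorphism swaps them; each part is permuted independently, giving S_2 × S_4 of order 2!·4! = 48.

S_2 × S_4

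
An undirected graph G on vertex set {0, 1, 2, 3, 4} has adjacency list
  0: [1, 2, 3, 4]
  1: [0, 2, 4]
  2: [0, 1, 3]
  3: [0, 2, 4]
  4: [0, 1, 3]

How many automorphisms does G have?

8

Vertex 0 is the unique vertex of degree 4; the remaining 4 vertices each have degree 3 and induce a cycle, so G is the wheel on 5 vertices with hub 0. Every automorphism fixes the hub and acts on the rim 4-cycle, so Aut(G) ≅ Aut(C_4) = D_4 of order 8.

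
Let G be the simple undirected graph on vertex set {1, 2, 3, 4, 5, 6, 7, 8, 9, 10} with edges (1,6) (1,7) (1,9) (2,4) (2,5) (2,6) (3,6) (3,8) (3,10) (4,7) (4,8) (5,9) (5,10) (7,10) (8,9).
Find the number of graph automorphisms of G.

G is 3-regular on 10 vertices with no triangles and no 4-cycles (girth 5): this is the Petersen graph. Viewing the Petersen graph as the Kneser graph K(5,2) — vertices are 2-subsets of {1,…,5}, edges join disjoint pairs — its automorphisms are exactly the permutations of the 5-element set, so Aut ≅ S_5 of order 120.

120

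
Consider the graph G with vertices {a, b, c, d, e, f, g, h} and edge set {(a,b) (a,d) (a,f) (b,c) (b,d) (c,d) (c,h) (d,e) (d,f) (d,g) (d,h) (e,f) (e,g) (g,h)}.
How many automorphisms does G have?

Vertex d is the unique vertex of degree 7; the remaining 7 vertices each have degree 3 and induce a cycle, so G is the wheel on 8 vertices with hub d. Every automorphism fixes the hub and acts on the rim 7-cycle, so Aut(G) ≅ Aut(C_7) = D_7 of order 14.

14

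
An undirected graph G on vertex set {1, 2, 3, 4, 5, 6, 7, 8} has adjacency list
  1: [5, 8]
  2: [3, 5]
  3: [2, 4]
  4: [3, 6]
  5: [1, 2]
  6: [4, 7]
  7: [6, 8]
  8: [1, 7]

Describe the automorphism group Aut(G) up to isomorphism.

Every vertex has degree 2 and the graph is connected, so G is the 8-cycle C_8. The automorphisms of the 8-cycle are exactly the symmetries of a regular 8-gon: the dihedral group D_8, |D_8| = 16.

the dihedral group of order 16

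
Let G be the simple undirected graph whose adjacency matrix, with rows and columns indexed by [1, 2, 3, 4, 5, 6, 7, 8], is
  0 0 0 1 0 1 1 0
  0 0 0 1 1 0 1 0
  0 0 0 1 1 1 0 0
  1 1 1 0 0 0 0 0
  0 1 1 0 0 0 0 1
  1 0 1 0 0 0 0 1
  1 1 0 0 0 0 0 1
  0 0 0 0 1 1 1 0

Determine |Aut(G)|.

48

G is 3-regular and bipartite on 2^3 = 8 vertices with girth 4; it is the hypercube graph Q_3. Aut(Q_3) consists of the signed permutations of the 3 coordinate axes: 3! permutations times 2^3 sign flips, so |Aut| = 2^3·3! = 48.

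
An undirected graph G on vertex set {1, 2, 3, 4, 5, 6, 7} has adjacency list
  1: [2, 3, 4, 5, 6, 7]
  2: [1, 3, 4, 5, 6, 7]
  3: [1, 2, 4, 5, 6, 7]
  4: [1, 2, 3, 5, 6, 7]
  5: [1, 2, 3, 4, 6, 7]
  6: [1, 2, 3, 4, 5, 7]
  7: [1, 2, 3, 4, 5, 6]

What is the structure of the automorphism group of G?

Every vertex has degree 6, so G is the complete graph K_7. Any permutation of the 7 vertices preserves K_7, so Aut(K_7) = S_7 of order 7! = 5040.

the symmetric group on 7 letters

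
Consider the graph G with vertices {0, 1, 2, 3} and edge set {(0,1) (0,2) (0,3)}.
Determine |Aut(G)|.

Vertex 0 has degree 3 and every other vertex has degree 1, so G is the star K_{1,3} with centre 0. Any automorphism fixes the centre and permutes the 3 leaves freely, so Aut(G) ≅ S_3 of order 3! = 6.

6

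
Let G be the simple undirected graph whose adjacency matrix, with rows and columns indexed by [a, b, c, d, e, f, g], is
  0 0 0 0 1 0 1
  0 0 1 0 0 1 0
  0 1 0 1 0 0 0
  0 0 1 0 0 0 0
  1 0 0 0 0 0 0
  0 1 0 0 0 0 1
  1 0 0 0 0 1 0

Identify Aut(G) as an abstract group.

The degree sequence is [2, 2, 2, 1, 1, 2, 2]; the two degree-1 vertices d and e are the ends of a path, so G = P_7. A path has exactly one nontrivial symmetry — reversal — giving Aut(G) of order 2.

C_2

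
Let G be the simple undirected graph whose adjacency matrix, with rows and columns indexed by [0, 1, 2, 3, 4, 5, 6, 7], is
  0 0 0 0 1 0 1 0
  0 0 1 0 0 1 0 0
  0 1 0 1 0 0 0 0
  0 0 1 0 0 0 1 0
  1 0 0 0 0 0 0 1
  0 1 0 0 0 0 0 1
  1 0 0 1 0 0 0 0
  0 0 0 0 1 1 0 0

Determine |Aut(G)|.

16

G is 2-regular and connected on 8 vertices, i.e. the cycle C_8. C_8 has 8 rotations and 8 reflections, so Aut(C_8) ≅ D_8 of order 16.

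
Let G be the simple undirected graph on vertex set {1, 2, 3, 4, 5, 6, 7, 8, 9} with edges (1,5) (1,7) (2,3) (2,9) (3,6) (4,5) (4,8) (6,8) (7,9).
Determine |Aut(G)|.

Every vertex has degree 2 and the graph is connected, so G is the 9-cycle C_9. The automorphisms of the 9-cycle are exactly the symmetries of a regular 9-gon: the dihedral group D_9, |D_9| = 18.

18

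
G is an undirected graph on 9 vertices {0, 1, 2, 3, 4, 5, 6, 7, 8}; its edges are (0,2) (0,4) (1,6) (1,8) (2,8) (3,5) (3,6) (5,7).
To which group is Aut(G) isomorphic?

Z_2

The degree sequence is [2, 2, 2, 2, 1, 2, 2, 1, 2]; the two degree-1 vertices 4 and 7 are the ends of a path, so G = P_9. The only nontrivial automorphism of a path is the end-to-end reflection, so Aut(G) ≅ Z_2.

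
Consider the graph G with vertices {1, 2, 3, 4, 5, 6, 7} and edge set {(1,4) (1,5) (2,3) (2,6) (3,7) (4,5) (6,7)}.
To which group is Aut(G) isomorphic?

D_4 × D_3

G has two connected components, {2, 3, 6, 7} and {1, 4, 5}; each is 2-regular, so G = C_4 ⊔ C_3. No automorphism exchanges components of different sizes, hence Aut(G) is the direct product D_4 × D_3, order 48.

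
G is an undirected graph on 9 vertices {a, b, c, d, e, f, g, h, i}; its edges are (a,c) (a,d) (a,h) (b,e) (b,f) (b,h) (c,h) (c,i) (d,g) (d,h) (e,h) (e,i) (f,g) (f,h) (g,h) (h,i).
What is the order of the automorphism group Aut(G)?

16

Vertex h is the unique vertex of degree 8; the remaining 8 vertices each have degree 3 and induce a cycle, so G is the wheel on 9 vertices with hub h. Every automorphism fixes the hub and acts on the rim 8-cycle, so Aut(G) ≅ Aut(C_8) = D_8 of order 16.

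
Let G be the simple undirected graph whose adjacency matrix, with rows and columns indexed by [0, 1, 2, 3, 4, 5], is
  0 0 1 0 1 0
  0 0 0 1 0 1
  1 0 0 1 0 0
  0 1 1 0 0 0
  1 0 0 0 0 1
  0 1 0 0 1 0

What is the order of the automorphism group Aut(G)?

12

G is 2-regular and connected on 6 vertices, i.e. the cycle C_6. C_6 has 6 rotations and 6 reflections, so Aut(C_6) ≅ D_6 of order 12.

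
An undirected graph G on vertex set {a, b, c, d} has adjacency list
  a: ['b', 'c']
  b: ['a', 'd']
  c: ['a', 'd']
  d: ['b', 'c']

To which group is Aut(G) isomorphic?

G is 2-regular and bipartite on 2^2 = 4 vertices with girth 4; it is the hypercube graph Q_2. Aut(Q_2) consists of the signed permutations of the 2 coordinate axes: 2! permutations times 2^2 sign flips, so |Aut| = 2^2·2! = 8.

the hyperoctahedral group B_2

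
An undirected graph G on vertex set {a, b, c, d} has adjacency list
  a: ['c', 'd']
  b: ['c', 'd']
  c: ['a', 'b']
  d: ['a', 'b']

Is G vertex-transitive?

Yes

G is 2-regular and bipartite on 2^2 = 4 vertices with girth 4; it is the hypercube graph Q_2. The symmetry group of the 2-cube is the hyperoctahedral group B_2 = Z_2 ≀ S_2, of order 2^2·2! = 8. This group acts transitively on the 4 vertices.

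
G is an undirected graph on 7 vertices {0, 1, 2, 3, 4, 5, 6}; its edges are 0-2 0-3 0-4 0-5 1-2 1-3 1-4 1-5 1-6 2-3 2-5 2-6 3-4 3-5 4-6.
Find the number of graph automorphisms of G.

The degree sequence is [4, 5, 5, 5, 4, 4, 3]. Checking the degree-preserving permutations of the vertex set shows that none except the identity preserves every edge, so Aut(G) is trivial.

1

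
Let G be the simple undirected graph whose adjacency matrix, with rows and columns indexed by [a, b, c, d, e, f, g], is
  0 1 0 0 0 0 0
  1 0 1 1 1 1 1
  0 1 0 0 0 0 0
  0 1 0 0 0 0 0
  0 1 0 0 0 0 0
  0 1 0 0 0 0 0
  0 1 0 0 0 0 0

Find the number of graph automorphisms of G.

Vertex b has degree 6 and every other vertex has degree 1, so G is the star K_{1,6} with centre b. Any automorphism fixes the centre and permutes the 6 leaves freely, so Aut(G) ≅ S_6 of order 6! = 720.

720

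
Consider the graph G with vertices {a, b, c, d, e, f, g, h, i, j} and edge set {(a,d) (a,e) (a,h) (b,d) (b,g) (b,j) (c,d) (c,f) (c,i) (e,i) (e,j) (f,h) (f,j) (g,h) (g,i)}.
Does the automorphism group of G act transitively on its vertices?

Yes

G is 3-regular on 10 vertices with no triangles and no 4-cycles (girth 5): this is the Petersen graph. Viewing the Petersen graph as the Kneser graph K(5,2) — vertices are 2-subsets of {1,…,5}, edges join disjoint pairs — its automorphisms are exactly the permutations of the 5-element set, so Aut ≅ S_5 of order 120. This group acts transitively on the 10 vertices.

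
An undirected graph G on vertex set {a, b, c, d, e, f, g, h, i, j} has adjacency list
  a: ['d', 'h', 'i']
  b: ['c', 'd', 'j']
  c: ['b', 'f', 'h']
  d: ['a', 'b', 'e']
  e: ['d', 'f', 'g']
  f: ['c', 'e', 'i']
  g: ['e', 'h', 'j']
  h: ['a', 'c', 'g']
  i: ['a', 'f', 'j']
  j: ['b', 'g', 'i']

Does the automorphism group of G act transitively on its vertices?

Yes

G is 3-regular on 10 vertices with no triangles and no 4-cycles (girth 5): this is the Petersen graph. Viewing the Petersen graph as the Kneser graph K(5,2) — vertices are 2-subsets of {1,…,5}, edges join disjoint pairs — its automorphisms are exactly the permutations of the 5-element set, so Aut ≅ S_5 of order 120. This group acts transitively on the 10 vertices.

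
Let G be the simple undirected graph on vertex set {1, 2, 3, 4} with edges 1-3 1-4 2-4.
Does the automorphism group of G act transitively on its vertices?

Automorphisms preserve degree, but G has vertices of degree 1 and vertices of degree 2; no automorphism maps one to the other, so G is not vertex-transitive.

No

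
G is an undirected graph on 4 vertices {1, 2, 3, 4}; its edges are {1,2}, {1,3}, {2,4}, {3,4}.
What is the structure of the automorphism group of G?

G is 2-regular and connected on 4 vertices, i.e. the cycle C_4. C_4 has 4 rotations and 4 reflections, so Aut(C_4) ≅ D_4 of order 8.

the dihedral group of order 8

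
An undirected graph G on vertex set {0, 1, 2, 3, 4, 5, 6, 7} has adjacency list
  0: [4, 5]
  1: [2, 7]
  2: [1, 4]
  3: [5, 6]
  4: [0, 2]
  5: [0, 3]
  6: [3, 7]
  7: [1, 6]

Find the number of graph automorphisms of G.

16

Every vertex has degree 2 and the graph is connected, so G is the 8-cycle C_8. C_8 has 8 rotations and 8 reflections, so Aut(C_8) ≅ D_8 of order 16.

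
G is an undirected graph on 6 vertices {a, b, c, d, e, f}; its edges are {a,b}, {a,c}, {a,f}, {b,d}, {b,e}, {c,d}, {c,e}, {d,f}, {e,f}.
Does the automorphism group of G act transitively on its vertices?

Yes

G is 3-regular and bipartite with parts {a, d, e} and {b, c, f} (each part is independent and every cross-pair is an edge), so G = K_{3,3}. Aut(K_{3,3}) is the wreath product S_3 ≀ Z_2: permute within each part, then optionally swap the parts; |Aut| = 2·(3!)² = 72. This group acts transitively on the 6 vertices.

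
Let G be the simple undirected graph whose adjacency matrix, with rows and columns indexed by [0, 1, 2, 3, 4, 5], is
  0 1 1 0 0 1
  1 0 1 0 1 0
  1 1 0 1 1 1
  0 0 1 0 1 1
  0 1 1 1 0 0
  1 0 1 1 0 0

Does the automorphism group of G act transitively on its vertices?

Vertex 2 is the only vertex of degree 5, so every automorphism fixes it; G is not vertex-transitive.

No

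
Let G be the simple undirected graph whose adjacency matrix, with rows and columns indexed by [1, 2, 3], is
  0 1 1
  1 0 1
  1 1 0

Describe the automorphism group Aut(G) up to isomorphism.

All 3 vertices are pairwise adjacent: G = K_3. Any permutation of the 3 vertices preserves K_3, so Aut(K_3) = S_3 of order 3! = 6.

the symmetric group on 3 letters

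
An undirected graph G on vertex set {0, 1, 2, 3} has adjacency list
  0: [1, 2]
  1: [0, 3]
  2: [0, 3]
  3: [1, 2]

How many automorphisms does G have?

G is 2-regular and bipartite on 2^2 = 4 vertices with girth 4; it is the hypercube graph Q_2. The symmetry group of the 2-cube is the hyperoctahedral group B_2 = Z_2 ≀ S_2, of order 2^2·2! = 8.

8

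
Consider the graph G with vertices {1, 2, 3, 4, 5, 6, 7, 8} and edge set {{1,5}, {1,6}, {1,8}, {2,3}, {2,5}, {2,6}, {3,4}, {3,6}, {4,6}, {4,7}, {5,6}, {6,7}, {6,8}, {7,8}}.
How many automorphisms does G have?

14

Vertex 6 is the unique vertex of degree 7; the remaining 7 vertices each have degree 3 and induce a cycle, so G is the wheel on 8 vertices with hub 6. Every automorphism fixes the hub and acts on the rim 7-cycle, so Aut(G) ≅ Aut(C_7) = D_7 of order 14.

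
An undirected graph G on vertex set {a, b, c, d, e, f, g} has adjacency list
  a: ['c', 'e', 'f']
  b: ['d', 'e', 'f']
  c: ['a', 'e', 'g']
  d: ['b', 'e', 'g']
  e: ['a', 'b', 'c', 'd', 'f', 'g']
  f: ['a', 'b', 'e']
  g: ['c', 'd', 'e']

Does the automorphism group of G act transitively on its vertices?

Vertex e is the only vertex of degree 6, so every automorphism fixes it; G is not vertex-transitive.

No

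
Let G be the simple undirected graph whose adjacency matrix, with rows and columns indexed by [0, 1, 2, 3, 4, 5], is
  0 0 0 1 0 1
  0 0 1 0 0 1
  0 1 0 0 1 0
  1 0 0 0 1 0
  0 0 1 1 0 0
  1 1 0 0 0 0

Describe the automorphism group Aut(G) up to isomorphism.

D_6

G is 2-regular and connected on 6 vertices, i.e. the cycle C_6. C_6 has 6 rotations and 6 reflections, so Aut(C_6) ≅ D_6 of order 12.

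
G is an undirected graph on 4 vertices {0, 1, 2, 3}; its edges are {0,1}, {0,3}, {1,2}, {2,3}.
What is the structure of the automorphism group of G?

G is 2-regular and bipartite on 2^2 = 4 vertices with girth 4; it is the hypercube graph Q_2. Aut(Q_2) consists of the signed permutations of the 2 coordinate axes: 2! permutations times 2^2 sign flips, so |Aut| = 2^2·2! = 8.

the hyperoctahedral group B_2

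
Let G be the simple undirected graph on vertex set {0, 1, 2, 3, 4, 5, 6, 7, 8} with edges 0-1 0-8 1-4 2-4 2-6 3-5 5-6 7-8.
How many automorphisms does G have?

The degree sequence is [2, 2, 2, 1, 2, 2, 2, 1, 2]; the two degree-1 vertices 3 and 7 are the ends of a path, so G = P_9. The only nontrivial automorphism of a path is the end-to-end reflection, so Aut(G) ≅ Z_2.

2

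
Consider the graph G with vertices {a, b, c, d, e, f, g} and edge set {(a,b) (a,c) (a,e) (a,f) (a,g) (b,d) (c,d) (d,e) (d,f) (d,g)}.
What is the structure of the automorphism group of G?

S_2 × S_5

The vertices split by degree into {a, d} (degree 5) and {b, c, e, f, g} (degree 2); every edge runs between the two parts, so G is the complete bipartite graph K_{2,5}. The parts have unequal sizes, so no automorphism swaps them; each part is permuted independently, giving S_2 × S_5 of order 2!·5! = 240.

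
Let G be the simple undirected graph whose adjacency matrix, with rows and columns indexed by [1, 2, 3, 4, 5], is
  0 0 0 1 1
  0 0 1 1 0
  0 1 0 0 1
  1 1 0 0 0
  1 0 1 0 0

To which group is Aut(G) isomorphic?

the dihedral group of order 10

G is 2-regular and connected on 5 vertices, i.e. the cycle C_5. The automorphisms of the 5-cycle are exactly the symmetries of a regular 5-gon: the dihedral group D_5, |D_5| = 10.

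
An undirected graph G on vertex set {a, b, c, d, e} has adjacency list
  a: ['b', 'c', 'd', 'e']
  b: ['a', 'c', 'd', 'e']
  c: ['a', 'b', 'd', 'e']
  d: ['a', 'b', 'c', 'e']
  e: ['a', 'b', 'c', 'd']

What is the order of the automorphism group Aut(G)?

Every vertex has degree 4, so G is the complete graph K_5. Every bijection on the vertex set is an automorphism of K_5; hence Aut(K_5) ≅ S_5, order 120.

120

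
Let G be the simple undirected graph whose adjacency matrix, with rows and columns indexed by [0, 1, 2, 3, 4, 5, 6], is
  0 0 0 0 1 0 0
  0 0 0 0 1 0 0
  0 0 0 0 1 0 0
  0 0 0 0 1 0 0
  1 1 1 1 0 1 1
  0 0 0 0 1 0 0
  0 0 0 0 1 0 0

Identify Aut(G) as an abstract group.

S_6

Vertex 4 has degree 6 and every other vertex has degree 1, so G is the star K_{1,6} with centre 4. The 6 leaves are pairwise interchangeable while the centre is fixed, giving Aut(G) = S_6.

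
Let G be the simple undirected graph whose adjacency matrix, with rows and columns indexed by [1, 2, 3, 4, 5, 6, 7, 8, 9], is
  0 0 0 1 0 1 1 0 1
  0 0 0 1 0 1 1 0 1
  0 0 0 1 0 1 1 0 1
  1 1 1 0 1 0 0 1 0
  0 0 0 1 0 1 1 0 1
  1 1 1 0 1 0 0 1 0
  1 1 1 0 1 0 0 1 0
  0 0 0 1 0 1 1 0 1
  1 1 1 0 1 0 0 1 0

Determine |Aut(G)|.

2880

The vertices split by degree into {4, 6, 7, 9} (degree 5) and {1, 2, 3, 5, 8} (degree 4); every edge runs between the two parts, so G is the complete bipartite graph K_{4,5}. The parts have unequal sizes, so no automorphism swaps them; each part is permuted independently, giving S_5 × S_4 of order 5!·4! = 2880.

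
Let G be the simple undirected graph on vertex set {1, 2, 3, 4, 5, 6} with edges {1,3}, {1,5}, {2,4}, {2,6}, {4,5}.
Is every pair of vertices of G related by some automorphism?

No

Automorphisms preserve degree, but G has vertices of degree 1 and vertices of degree 2; no automorphism maps one to the other, so G is not vertex-transitive.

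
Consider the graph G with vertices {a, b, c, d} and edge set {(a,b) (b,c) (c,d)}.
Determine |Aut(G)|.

The degree sequence is [1, 2, 2, 1]; the two degree-1 vertices a and d are the ends of a path, so G = P_4. The only nontrivial automorphism of a path is the end-to-end reflection, so Aut(G) ≅ Z_2.

2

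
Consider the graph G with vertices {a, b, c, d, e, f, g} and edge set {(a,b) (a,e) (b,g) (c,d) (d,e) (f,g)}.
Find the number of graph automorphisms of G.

2

The degree sequence is [2, 2, 1, 2, 2, 1, 2]; the two degree-1 vertices c and f are the ends of a path, so G = P_7. The only nontrivial automorphism of a path is the end-to-end reflection, so Aut(G) ≅ Z_2.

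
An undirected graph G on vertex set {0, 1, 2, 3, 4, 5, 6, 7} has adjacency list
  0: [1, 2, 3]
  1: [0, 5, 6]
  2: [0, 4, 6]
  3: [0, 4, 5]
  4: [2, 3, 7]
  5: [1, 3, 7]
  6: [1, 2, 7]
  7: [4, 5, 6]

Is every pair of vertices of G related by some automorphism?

Yes

G is 3-regular and bipartite on 2^3 = 8 vertices with girth 4; it is the hypercube graph Q_3. The symmetry group of the 3-cube is the hyperoctahedral group B_3 = Z_2 ≀ S_3, of order 2^3·3! = 48. This group acts transitively on the 8 vertices.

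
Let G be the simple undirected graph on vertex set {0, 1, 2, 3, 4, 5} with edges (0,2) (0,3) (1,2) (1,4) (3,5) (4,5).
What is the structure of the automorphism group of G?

G is 2-regular and connected on 6 vertices, i.e. the cycle C_6. C_6 has 6 rotations and 6 reflections, so Aut(C_6) ≅ D_6 of order 12.

D_6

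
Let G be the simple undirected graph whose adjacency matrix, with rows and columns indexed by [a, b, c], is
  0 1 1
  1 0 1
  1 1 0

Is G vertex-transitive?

Every vertex has degree 2, so G is the complete graph K_3. Any permutation of the 3 vertices preserves K_3, so Aut(K_3) = S_3 of order 3! = 6. This group acts transitively on the 3 vertices.

Yes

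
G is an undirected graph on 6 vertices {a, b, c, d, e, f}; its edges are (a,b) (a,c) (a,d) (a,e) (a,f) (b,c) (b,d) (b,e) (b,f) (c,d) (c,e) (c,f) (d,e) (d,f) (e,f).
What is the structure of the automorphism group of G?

Every vertex has degree 5, so G is the complete graph K_6. Every bijection on the vertex set is an automorphism of K_6; hence Aut(K_6) ≅ S_6, order 720.

S_6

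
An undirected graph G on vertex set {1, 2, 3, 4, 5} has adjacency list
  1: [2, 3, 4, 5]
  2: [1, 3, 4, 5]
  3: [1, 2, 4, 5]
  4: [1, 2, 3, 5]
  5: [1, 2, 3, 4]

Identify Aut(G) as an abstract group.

S_5

Every vertex has degree 4, so G is the complete graph K_5. Every bijection on the vertex set is an automorphism of K_5; hence Aut(K_5) ≅ S_5, order 120.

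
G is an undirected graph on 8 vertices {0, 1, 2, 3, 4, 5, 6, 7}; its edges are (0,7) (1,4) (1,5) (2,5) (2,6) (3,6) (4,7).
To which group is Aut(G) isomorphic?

The degree sequence is [1, 2, 2, 1, 2, 2, 2, 2]; the two degree-1 vertices 0 and 3 are the ends of a path, so G = P_8. The only nontrivial automorphism of a path is the end-to-end reflection, so Aut(G) ≅ Z_2.

Z_2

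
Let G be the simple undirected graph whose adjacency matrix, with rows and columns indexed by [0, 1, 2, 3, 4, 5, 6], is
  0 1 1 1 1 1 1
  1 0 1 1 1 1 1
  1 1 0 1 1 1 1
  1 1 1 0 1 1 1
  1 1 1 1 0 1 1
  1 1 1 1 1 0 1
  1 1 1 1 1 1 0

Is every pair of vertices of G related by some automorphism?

Yes

All 7 vertices are pairwise adjacent: G = K_7. Every bijection on the vertex set is an automorphism of K_7; hence Aut(K_7) ≅ S_7, order 5040. Under this action every vertex can be carried to every other, so G is vertex-transitive.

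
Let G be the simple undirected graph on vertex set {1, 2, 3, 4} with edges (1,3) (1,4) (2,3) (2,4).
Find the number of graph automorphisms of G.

G is 2-regular and bipartite on 2^2 = 4 vertices with girth 4; it is the hypercube graph Q_2. The symmetry group of the 2-cube is the hyperoctahedral group B_2 = Z_2 ≀ S_2, of order 2^2·2! = 8.

8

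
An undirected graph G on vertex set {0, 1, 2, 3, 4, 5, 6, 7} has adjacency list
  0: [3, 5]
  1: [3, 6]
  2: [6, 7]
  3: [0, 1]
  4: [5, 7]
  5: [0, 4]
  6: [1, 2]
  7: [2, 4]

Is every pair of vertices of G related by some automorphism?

Yes

Every vertex has degree 2 and the graph is connected, so G is the 8-cycle C_8. C_8 has 8 rotations and 8 reflections, so Aut(C_8) ≅ D_8 of order 16. This group acts transitively on the 8 vertices.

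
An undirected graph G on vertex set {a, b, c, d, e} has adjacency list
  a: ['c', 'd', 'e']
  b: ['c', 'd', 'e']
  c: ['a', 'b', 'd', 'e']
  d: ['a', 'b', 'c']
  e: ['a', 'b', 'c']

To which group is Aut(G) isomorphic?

D_4

Vertex c is the unique vertex of degree 4; the remaining 4 vertices each have degree 3 and induce a cycle, so G is the wheel on 5 vertices with hub c. Every automorphism fixes the hub and acts on the rim 4-cycle, so Aut(G) ≅ Aut(C_4) = D_4 of order 8.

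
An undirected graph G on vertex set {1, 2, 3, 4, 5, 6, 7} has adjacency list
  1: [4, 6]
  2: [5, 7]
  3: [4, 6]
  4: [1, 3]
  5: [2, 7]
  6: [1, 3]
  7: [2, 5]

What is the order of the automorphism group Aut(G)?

G has two connected components, {1, 3, 4, 6} and {2, 5, 7}; each is 2-regular, so G = C_4 ⊔ C_3. No automorphism exchanges components of different sizes, hence Aut(G) is the direct product D_3 × D_4, order 48.

48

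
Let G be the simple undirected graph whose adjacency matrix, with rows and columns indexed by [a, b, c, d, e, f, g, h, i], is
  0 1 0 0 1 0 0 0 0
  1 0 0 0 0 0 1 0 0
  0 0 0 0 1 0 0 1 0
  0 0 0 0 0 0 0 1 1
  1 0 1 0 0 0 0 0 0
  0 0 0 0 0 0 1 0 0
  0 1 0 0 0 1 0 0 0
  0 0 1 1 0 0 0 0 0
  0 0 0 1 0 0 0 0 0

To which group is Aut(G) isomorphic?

C_2

The degree sequence is [2, 2, 2, 2, 2, 1, 2, 2, 1]; the two degree-1 vertices f and i are the ends of a path, so G = P_9. The only nontrivial automorphism of a path is the end-to-end reflection, so Aut(G) ≅ Z_2.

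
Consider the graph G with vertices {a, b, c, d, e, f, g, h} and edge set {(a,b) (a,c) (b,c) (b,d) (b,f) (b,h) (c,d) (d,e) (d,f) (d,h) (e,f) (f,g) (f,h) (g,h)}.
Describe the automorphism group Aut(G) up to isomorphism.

1

The degree sequence is [2, 5, 3, 5, 2, 5, 2, 4]. Checking the degree-preserving permutations of the vertex set shows that none except the identity preserves every edge, so Aut(G) is trivial.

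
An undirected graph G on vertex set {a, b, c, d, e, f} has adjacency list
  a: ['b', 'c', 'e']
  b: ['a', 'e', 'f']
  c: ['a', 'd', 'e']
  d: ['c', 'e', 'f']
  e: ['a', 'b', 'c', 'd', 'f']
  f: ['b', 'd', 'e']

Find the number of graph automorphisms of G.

Vertex e is the unique vertex of degree 5; the remaining 5 vertices each have degree 3 and induce a cycle, so G is the wheel on 6 vertices with hub e. Every automorphism fixes the hub and acts on the rim 5-cycle, so Aut(G) ≅ Aut(C_5) = D_5 of order 10.

10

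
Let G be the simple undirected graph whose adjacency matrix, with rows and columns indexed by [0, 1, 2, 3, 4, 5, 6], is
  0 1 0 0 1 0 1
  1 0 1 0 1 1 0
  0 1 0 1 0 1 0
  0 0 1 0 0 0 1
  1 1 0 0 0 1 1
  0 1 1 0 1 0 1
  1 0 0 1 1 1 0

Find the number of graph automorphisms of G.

The degree sequence is [3, 4, 3, 2, 4, 4, 4]. Checking the degree-preserving permutations of the vertex set shows that none except the identity preserves every edge, so Aut(G) is trivial.

1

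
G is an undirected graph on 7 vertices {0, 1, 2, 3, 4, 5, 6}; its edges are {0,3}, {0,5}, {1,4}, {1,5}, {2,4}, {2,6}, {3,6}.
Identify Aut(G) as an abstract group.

the dihedral group of order 14

Every vertex has degree 2 and the graph is connected, so G is the 7-cycle C_7. The automorphisms of the 7-cycle are exactly the symmetries of a regular 7-gon: the dihedral group D_7, |D_7| = 14.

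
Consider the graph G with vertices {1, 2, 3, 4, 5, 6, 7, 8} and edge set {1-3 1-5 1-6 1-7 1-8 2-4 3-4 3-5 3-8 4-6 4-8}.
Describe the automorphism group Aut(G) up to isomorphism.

The degree sequence is [5, 1, 4, 4, 2, 2, 1, 3]. Checking the degree-preserving permutations of the vertex set shows that none except the identity preserves every edge, so Aut(G) is trivial.

the trivial group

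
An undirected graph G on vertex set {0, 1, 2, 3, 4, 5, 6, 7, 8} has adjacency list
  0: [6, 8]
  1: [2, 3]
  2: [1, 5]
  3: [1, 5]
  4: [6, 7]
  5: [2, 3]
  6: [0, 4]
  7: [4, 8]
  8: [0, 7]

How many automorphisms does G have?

80

G has two connected components, {0, 4, 6, 7, 8} and {1, 2, 3, 5}; each is 2-regular, so G = C_5 ⊔ C_4. No automorphism exchanges components of different sizes, hence Aut(G) is the direct product D_5 × D_4, order 80.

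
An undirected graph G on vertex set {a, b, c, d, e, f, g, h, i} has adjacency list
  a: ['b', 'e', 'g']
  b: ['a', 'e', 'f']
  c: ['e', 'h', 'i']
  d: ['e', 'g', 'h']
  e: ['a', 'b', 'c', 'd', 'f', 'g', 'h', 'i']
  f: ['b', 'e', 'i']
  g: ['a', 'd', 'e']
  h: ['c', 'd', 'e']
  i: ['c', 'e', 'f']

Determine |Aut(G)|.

Vertex e is the unique vertex of degree 8; the remaining 8 vertices each have degree 3 and induce a cycle, so G is the wheel on 9 vertices with hub e. Every automorphism fixes the hub and acts on the rim 8-cycle, so Aut(G) ≅ Aut(C_8) = D_8 of order 16.

16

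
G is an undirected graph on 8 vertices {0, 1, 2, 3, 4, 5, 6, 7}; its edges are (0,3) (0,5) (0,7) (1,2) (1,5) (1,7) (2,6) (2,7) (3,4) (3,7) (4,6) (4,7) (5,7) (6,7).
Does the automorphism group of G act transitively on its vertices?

No

Vertex 7 is the only vertex of degree 7, so every automorphism fixes it; G is not vertex-transitive.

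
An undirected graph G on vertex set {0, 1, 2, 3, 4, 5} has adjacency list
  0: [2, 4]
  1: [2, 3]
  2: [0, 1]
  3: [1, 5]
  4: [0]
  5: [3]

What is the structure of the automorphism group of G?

the cyclic group of order 2

The degree sequence is [2, 2, 2, 2, 1, 1]; the two degree-1 vertices 4 and 5 are the ends of a path, so G = P_6. The only nontrivial automorphism of a path is the end-to-end reflection, so Aut(G) ≅ Z_2.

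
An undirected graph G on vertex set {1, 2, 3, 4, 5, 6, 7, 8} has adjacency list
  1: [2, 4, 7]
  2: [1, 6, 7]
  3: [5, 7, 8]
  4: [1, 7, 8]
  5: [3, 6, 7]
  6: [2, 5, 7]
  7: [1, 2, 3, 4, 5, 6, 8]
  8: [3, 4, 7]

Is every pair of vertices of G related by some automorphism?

Vertex 7 is the only vertex of degree 7, so every automorphism fixes it; G is not vertex-transitive.

No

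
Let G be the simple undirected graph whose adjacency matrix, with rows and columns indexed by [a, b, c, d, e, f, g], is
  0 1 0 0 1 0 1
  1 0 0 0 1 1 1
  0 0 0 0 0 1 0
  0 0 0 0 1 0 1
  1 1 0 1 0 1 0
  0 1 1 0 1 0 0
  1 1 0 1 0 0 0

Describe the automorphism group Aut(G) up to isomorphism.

the trivial group

Degrees alone do not determine every vertex (e.g. a and f both have degree 3), but their neighbour-degree multisets differ: N(a) has degrees [3, 4, 4] while N(f) has degrees [1, 4, 4]. Repeating this refinement separates all vertices, so the only automorphism is the identity.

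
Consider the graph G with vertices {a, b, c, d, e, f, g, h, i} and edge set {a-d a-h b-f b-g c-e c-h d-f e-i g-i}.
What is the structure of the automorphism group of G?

G is 2-regular and connected on 9 vertices, i.e. the cycle C_9. The automorphisms of the 9-cycle are exactly the symmetries of a regular 9-gon: the dihedral group D_9, |D_9| = 18.

the dihedral group of order 18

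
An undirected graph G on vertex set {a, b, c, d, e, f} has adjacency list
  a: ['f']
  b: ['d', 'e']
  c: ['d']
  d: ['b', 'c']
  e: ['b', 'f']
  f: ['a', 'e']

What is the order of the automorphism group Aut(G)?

The degree sequence is [1, 2, 1, 2, 2, 2]; the two degree-1 vertices a and c are the ends of a path, so G = P_6. A path has exactly one nontrivial symmetry — reversal — giving Aut(G) of order 2.

2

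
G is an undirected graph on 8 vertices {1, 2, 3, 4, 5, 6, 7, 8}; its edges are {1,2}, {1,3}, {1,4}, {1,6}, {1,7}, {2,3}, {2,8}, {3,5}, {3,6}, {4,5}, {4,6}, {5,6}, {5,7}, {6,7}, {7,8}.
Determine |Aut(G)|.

1

Degrees alone do not determine every vertex (e.g. 1 and 6 both have degree 5), but their neighbour-degree multisets differ: N(1) has degrees [3, 3, 4, 4, 5] while N(6) has degrees [3, 4, 4, 4, 5]. Repeating this refinement separates all vertices, so the only automorphism is the identity.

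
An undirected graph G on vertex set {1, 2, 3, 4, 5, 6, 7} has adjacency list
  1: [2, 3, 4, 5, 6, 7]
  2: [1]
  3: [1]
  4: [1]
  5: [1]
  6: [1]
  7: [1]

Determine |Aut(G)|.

Vertex 1 has degree 6 and every other vertex has degree 1, so G is the star K_{1,6} with centre 1. The 6 leaves are pairwise interchangeable while the centre is fixed, giving Aut(G) = S_6.

720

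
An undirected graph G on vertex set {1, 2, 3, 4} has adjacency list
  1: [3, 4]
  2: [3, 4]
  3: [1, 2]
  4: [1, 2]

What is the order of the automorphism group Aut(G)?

G is 2-regular and connected on 4 vertices, i.e. the cycle C_4. C_4 has 4 rotations and 4 reflections, so Aut(C_4) ≅ D_4 of order 8.

8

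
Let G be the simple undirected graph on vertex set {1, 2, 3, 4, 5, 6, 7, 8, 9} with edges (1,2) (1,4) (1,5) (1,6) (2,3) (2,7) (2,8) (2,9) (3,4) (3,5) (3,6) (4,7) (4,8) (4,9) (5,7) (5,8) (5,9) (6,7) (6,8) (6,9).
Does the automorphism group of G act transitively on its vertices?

Automorphisms preserve degree, but G has vertices of degree 4 and vertices of degree 5; no automorphism maps one to the other, so G is not vertex-transitive.

No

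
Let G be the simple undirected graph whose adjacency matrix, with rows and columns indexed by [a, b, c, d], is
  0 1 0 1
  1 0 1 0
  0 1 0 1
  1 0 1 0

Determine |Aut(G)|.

G is 2-regular and bipartite on 2^2 = 4 vertices with girth 4; it is the hypercube graph Q_2. Aut(Q_2) consists of the signed permutations of the 2 coordinate axes: 2! permutations times 2^2 sign flips, so |Aut| = 2^2·2! = 8.

8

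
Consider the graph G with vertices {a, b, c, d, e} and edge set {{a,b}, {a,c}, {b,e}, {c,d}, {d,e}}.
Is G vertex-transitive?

G is 2-regular and connected on 5 vertices, i.e. the cycle C_5. C_5 has 5 rotations and 5 reflections, so Aut(C_5) ≅ D_5 of order 10. Under this action every vertex can be carried to every other, so G is vertex-transitive.

Yes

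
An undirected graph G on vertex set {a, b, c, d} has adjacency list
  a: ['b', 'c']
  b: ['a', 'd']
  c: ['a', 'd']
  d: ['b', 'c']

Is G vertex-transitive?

G is 2-regular and bipartite on 2^2 = 4 vertices with girth 4; it is the hypercube graph Q_2. The symmetry group of the 2-cube is the hyperoctahedral group B_2 = Z_2 ≀ S_2, of order 2^2·2! = 8. This group acts transitively on the 4 vertices.

Yes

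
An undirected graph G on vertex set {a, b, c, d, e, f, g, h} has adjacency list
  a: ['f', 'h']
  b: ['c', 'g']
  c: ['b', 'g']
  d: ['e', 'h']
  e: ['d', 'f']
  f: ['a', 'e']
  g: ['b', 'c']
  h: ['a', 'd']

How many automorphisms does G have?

60

G has two connected components, {a, d, e, f, h} and {b, c, g}; each is 2-regular, so G = C_5 ⊔ C_3. No automorphism exchanges components of different sizes, hence Aut(G) is the direct product D_3 × D_5, order 60.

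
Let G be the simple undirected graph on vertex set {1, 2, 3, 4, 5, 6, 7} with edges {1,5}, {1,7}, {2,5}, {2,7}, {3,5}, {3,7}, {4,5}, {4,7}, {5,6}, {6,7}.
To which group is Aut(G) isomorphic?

S_5 × S_2

The vertices split by degree into {5, 7} (degree 5) and {1, 2, 3, 4, 6} (degree 2); every edge runs between the two parts, so G is the complete bipartite graph K_{2,5}. The parts have unequal sizes, so no automorphism swaps them; each part is permuted independently, giving S_5 × S_2 of order 5!·2! = 240.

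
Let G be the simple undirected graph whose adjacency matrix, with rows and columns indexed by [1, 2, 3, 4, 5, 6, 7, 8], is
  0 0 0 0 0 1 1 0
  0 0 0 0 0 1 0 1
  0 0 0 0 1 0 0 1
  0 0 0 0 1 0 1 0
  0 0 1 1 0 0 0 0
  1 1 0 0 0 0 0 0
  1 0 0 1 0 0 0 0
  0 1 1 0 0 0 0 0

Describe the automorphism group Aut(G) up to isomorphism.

Every vertex has degree 2 and the graph is connected, so G is the 8-cycle C_8. C_8 has 8 rotations and 8 reflections, so Aut(C_8) ≅ D_8 of order 16.

D_8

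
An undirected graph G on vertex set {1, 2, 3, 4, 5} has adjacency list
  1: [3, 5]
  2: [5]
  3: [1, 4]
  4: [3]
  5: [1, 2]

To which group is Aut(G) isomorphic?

The degree sequence is [2, 1, 2, 1, 2]; the two degree-1 vertices 2 and 4 are the ends of a path, so G = P_5. A path has exactly one nontrivial symmetry — reversal — giving Aut(G) of order 2.

Z_2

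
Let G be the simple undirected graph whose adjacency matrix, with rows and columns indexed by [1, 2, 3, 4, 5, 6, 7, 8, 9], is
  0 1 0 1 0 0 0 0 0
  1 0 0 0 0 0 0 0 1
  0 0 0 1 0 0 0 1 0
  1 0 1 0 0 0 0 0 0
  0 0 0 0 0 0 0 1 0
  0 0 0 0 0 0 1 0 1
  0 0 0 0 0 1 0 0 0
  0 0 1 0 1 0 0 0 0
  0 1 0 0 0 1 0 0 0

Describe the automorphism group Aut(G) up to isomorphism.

The degree sequence is [2, 2, 2, 2, 1, 2, 1, 2, 2]; the two degree-1 vertices 5 and 7 are the ends of a path, so G = P_9. A path has exactly one nontrivial symmetry — reversal — giving Aut(G) of order 2.

the cyclic group of order 2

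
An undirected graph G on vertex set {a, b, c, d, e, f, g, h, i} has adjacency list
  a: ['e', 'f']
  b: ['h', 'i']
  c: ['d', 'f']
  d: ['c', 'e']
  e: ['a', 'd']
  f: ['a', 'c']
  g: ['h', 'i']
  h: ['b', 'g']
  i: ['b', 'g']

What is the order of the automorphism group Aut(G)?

G has two connected components, {a, c, d, e, f} and {b, g, h, i}; each is 2-regular, so G = C_5 ⊔ C_4. The components are non-isomorphic (different sizes), so Aut(G) = Aut(C_5) × Aut(C_4) = D_5 × D_4 of order 10·8 = 80.

80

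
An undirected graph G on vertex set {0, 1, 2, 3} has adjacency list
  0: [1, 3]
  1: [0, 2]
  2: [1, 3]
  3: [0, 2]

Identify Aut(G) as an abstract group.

G is 2-regular and bipartite on 2^2 = 4 vertices with girth 4; it is the hypercube graph Q_2. The symmetry group of the 2-cube is the hyperoctahedral group B_2 = Z_2 ≀ S_2, of order 2^2·2! = 8.

D_4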